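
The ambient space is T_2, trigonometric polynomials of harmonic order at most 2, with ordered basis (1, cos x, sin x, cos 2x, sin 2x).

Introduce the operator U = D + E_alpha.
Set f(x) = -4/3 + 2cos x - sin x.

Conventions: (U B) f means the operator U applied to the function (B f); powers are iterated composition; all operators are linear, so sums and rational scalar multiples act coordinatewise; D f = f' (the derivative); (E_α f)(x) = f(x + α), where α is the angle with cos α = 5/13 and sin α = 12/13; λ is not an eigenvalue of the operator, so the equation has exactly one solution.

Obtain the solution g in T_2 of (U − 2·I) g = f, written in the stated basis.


write g with unknown coordinates in the stated basis and equate coefficients in (U − 2·I) g = f
solving from the highest basis element down gives g = 4/3 - (17/82)cos x + (71/82)sin x
check: U g = 4/3 + (65/41)cos x + (30/41)sin x
so U g − 2·g = -4/3 + 2cos x - sin x = f ✓

the image equals g(x) = 4/3 - (17/82)cos x + (71/82)sin x


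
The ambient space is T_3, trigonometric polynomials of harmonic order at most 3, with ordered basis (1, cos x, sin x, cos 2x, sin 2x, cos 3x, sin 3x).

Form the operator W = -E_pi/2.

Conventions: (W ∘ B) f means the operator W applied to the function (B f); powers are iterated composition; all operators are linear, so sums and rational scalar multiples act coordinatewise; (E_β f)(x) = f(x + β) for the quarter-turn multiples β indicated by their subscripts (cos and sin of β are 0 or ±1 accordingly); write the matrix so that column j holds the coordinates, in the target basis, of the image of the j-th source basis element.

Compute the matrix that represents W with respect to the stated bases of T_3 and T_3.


image of 1: -1
image of cos x: sin x
image of sin x: -cos x
image of cos 2x: cos 2x
image of sin 2x: sin 2x
image of cos 3x: -sin 3x
image of sin 3x: cos 3x
each image's coordinates form column j of the matrix

the matrix is [[-1, 0, 0, 0, 0, 0, 0]; [0, 0, -1, 0, 0, 0, 0]; [0, 1, 0, 0, 0, 0, 0]; [0, 0, 0, 1, 0, 0, 0]; [0, 0, 0, 0, 1, 0, 0]; [0, 0, 0, 0, 0, 0, 1]; [0, 0, 0, 0, 0, -1, 0]] (rows listed top to bottom)


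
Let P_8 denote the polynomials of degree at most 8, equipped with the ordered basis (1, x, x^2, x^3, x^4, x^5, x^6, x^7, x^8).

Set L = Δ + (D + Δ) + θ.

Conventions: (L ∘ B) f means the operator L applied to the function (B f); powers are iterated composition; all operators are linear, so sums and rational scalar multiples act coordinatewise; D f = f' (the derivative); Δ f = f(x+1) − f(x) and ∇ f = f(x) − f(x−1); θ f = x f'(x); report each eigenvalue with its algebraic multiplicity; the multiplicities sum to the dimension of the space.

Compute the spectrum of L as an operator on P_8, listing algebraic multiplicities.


λ = 0 (multiplicity 1), λ = 1 (multiplicity 1), λ = 2 (multiplicity 1), λ = 3 (multiplicity 1), λ = 4 (multiplicity 1), λ = 5 (multiplicity 1), λ = 6 (multiplicity 1), λ = 7 (multiplicity 1), λ = 8 (multiplicity 1)

image of 1: 0
image of x: x + 3
image of x^2: 2x^2 + 6x + 2
image of x^3: 3x^3 + 9x^2 + 6x + 2
image of x^4: 4x^4 + 12x^3 + 12x^2 + 8x + 2
image of x^5: 5x^5 + 15x^4 + 20x^3 + 20x^2 + 10x + 2
image of x^6: 6x^6 + 18x^5 + 30x^4 + 40x^3 + 30x^2 + 12x + 2
image of x^7: 7x^7 + 21x^6 + 42x^5 + 70x^4 + 70x^3 + 42x^2 + 14x + 2
image of x^8: 8x^8 + 24x^7 + 56x^6 + 112x^5 + 140x^4 + 112x^3 + 56x^2 + 16x + 2
the matrix is upper triangular; its diagonal is (0, 1, 2, 3, 4, 5, 6, 7, 8)
for a triangular matrix the eigenvalues are the diagonal entries, with algebraic multiplicity their repetition count


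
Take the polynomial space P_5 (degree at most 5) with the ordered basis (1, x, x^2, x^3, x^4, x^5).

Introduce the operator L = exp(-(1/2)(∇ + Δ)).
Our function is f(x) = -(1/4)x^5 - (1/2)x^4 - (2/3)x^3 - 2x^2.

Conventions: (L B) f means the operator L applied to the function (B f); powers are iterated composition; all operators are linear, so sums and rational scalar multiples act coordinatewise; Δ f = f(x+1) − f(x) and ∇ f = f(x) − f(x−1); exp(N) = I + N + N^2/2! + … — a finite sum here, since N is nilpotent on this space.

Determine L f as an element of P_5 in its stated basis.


order-1 term: (5/4)x^4 + 2x^3 + (9/2)x^2 + 6x + 11/12
order-2 term: -(5/2)x^3 - 3x^2 - 7x - 4
order-3 term: (5/2)x^2 + 2x + 19/6
order-4 term: -(5/4)x - 1/2
order-5 term: 1/4
the series for exp(-(1/2)(∇ + Δ)) f terminates at order 5
exp(-(1/2)(∇ + Δ)) f = -(1/4)x^5 + (3/4)x^4 - (7/6)x^3 + 2x^2 - (1/4)x - 1/6

the image equals g(x) = -(1/4)x^5 + (3/4)x^4 - (7/6)x^3 + 2x^2 - (1/4)x - 1/6


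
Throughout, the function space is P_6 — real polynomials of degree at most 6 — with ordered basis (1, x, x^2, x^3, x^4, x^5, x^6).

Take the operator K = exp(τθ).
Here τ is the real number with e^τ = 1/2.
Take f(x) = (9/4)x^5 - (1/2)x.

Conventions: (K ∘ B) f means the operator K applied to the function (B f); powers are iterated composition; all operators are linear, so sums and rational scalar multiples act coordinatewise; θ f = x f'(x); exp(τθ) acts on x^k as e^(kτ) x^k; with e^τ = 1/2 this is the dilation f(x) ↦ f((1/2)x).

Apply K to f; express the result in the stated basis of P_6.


g(x) = (9/128)x^5 - (1/4)x

exp(τθ) x^k = e^(kτ) x^k; with e^τ = 1/2 this sends x^k to (1/2)^k x^k
x ↦ 1/2 x
x^5 ↦ 1/32 x^5
applying this coordinatewise to f: exp(τθ) f = (9/128)x^5 - (1/4)x


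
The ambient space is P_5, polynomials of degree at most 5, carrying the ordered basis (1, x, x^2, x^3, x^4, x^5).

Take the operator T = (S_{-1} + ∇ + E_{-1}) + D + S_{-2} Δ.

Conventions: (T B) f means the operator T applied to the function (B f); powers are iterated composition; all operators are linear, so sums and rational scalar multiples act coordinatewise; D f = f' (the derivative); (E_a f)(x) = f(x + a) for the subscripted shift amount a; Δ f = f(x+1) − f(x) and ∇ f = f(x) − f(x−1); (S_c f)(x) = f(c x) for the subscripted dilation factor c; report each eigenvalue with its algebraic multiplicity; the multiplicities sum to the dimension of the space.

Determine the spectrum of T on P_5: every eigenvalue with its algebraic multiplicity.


λ = 0 (multiplicity 3), λ = 2 (multiplicity 3)

image of 1: 2
image of x: 2
image of x^2: 2x^2 - 2x + 1
image of x^3: 15x^2 - 6x + 1
image of x^4: 2x^4 - 28x^3 + 24x^2 - 8x + 1
image of x^5: 85x^4 - 80x^3 + 40x^2 - 10x + 1
the matrix is upper triangular; its diagonal is (2, 0, 2, 0, 2, 0)
for a triangular matrix the eigenvalues are the diagonal entries, with algebraic multiplicity their repetition count


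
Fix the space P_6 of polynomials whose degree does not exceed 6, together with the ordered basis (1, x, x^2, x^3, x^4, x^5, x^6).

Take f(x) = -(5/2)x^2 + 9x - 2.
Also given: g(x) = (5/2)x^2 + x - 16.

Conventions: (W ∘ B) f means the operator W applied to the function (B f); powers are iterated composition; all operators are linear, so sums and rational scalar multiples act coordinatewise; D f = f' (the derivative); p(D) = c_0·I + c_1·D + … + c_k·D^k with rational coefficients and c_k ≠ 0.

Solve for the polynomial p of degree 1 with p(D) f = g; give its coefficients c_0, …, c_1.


D^0 f = -(5/2)x^2 + 9x - 2
D^1 f = -5x + 9
matching coefficients of g against c_0 f + c_1 Df + … from the top degree down determines the c_i
solution: c_0 = -1, c_1 = -2

p(D) = -I − 2·D, i.e. c_0 = -1, c_1 = -2


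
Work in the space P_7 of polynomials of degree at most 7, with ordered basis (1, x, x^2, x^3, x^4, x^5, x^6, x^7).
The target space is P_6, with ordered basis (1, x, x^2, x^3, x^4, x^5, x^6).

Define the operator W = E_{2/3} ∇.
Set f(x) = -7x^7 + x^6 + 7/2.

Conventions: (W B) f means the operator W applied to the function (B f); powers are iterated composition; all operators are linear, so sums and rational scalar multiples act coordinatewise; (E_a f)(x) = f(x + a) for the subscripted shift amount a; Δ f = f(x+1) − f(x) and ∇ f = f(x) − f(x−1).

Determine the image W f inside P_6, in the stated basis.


the result is g(x) = -49x^6 - 43x^5 - (230/3)x^4 - (1045/27)x^3 - (464/27)x^2 - (277/81)x - 238/729

∇ f = -49x^6 + 153x^5 - 260x^4 + 265x^3 - 162x^2 + 55x - 8
E_{2/3} ∇ f = -49x^6 - 43x^5 - (230/3)x^4 - (1045/27)x^3 - (464/27)x^2 - (277/81)x - 238/729


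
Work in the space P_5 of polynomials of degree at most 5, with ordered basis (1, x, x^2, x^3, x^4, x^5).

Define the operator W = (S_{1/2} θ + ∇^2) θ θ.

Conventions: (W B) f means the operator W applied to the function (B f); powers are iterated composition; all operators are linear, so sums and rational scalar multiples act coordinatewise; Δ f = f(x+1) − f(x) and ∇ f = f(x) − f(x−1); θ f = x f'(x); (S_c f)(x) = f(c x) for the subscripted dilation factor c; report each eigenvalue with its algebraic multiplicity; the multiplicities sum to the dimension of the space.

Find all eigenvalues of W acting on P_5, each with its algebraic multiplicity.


λ = 0 (multiplicity 1), λ = 1/2 (multiplicity 1), λ = 2 (multiplicity 1), λ = 27/8 (multiplicity 1), λ = 125/32 (multiplicity 1), λ = 4 (multiplicity 1)

image of 1: 0
image of x: (1/2)x
image of x^2: 2x^2 + 8
image of x^3: (27/8)x^3 + 54x - 54
image of x^4: 4x^4 + 192x^2 - 384x + 224
image of x^5: (125/32)x^5 + 500x^3 - 1500x^2 + 1750x - 750
the matrix is upper triangular; its diagonal is (0, 1/2, 2, 27/8, 4, 125/32)
for a triangular matrix the eigenvalues are the diagonal entries, with algebraic multiplicity their repetition count


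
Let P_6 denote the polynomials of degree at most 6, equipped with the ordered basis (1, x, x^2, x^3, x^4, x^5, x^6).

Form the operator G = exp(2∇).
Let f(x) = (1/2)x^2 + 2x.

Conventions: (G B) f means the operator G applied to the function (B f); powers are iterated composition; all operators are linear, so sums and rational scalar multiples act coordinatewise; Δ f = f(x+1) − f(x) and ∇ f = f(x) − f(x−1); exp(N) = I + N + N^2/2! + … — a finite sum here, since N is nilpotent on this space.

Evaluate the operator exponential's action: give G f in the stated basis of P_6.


the image equals g(x) = (1/2)x^2 + 4x + 5

order-1 term: 2x + 3
order-2 term: 2
the series for exp(2∇) f terminates at order 2
exp(2∇) f = (1/2)x^2 + 4x + 5


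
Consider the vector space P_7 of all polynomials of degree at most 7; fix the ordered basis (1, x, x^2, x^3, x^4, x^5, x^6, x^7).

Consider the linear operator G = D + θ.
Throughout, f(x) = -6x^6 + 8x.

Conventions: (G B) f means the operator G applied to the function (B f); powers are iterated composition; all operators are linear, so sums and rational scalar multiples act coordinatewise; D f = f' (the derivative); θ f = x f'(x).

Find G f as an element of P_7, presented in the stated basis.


the image equals g(x) = -36x^6 - 36x^5 + 8x + 8

D f = -36x^5 + 8
θ f = -36x^6 + 8x
(D + θ) f = -36x^6 - 36x^5 + 8x + 8


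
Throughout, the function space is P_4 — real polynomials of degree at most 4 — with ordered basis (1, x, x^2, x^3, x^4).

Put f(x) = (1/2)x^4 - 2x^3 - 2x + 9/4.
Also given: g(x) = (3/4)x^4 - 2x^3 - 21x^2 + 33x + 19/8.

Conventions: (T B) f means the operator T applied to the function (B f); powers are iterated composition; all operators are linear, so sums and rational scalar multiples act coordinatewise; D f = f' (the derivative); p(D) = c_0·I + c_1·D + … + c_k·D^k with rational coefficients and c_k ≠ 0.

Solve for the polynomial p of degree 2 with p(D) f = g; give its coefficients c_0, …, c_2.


D^0 f = (1/2)x^4 - 2x^3 - 2x + 9/4
D^1 f = 2x^3 - 6x^2 - 2
D^2 f = 6x^2 - 12x
matching coefficients of g against c_0 f + c_1 Df + … from the top degree down determines the c_i
solution: c_0 = 3/2, c_1 = 1/2, c_2 = -3

c_0 = 3/2, c_1 = 1/2, c_2 = -3


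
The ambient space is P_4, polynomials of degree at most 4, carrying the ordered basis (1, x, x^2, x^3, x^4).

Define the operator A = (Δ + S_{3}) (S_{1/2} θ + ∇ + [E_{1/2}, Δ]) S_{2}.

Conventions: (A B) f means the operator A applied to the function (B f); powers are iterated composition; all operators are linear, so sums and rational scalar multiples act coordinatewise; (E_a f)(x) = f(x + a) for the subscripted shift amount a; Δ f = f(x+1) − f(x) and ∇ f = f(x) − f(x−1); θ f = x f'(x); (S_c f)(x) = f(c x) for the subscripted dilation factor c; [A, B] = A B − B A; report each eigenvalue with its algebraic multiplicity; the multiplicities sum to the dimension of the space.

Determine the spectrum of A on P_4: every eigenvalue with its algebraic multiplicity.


image of 1: 0
image of x: 3x + 3
image of x^2: 18x^2 + 28x + 6
image of x^3: 81x^3 + 225x^2 - 15x + 11
image of x^4: 324x^4 + 1744x^3 - 648x^2 + 208x + 20
the matrix is upper triangular; its diagonal is (0, 3, 18, 81, 324)
for a triangular matrix the eigenvalues are the diagonal entries, with algebraic multiplicity their repetition count

λ = 0 (multiplicity 1), λ = 3 (multiplicity 1), λ = 18 (multiplicity 1), λ = 81 (multiplicity 1), λ = 324 (multiplicity 1)


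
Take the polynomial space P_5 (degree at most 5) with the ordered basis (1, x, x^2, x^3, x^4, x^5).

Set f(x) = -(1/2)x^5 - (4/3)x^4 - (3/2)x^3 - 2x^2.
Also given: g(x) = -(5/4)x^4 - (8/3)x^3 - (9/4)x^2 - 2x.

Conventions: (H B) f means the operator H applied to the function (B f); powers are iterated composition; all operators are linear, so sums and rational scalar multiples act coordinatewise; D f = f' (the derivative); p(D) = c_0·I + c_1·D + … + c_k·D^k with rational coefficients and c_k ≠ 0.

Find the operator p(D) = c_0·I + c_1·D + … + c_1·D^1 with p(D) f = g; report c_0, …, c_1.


p(D) = (1/2)·D, i.e. c_0 = 0, c_1 = 1/2

D^0 f = -(1/2)x^5 - (4/3)x^4 - (3/2)x^3 - 2x^2
D^1 f = -(5/2)x^4 - (16/3)x^3 - (9/2)x^2 - 4x
matching coefficients of g against c_0 f + c_1 Df + … from the top degree down determines the c_i
solution: c_0 = 0, c_1 = 1/2


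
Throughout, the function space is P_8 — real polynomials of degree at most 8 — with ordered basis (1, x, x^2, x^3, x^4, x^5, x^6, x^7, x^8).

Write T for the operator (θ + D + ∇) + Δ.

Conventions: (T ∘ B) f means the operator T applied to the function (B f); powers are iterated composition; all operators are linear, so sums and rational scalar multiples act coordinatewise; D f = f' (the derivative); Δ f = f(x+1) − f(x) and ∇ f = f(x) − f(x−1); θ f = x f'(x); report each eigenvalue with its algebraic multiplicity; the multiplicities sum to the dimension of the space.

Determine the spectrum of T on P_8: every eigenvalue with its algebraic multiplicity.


image of 1: 0
image of x: x + 3
image of x^2: 2x^2 + 6x
image of x^3: 3x^3 + 9x^2 + 2
image of x^4: 4x^4 + 12x^3 + 8x
image of x^5: 5x^5 + 15x^4 + 20x^2 + 2
image of x^6: 6x^6 + 18x^5 + 40x^3 + 12x
image of x^7: 7x^7 + 21x^6 + 70x^4 + 42x^2 + 2
image of x^8: 8x^8 + 24x^7 + 112x^5 + 112x^3 + 16x
the matrix is upper triangular; its diagonal is (0, 1, 2, 3, 4, 5, 6, 7, 8)
for a triangular matrix the eigenvalues are the diagonal entries, with algebraic multiplicity their repetition count

λ = 0 (multiplicity 1), λ = 1 (multiplicity 1), λ = 2 (multiplicity 1), λ = 3 (multiplicity 1), λ = 4 (multiplicity 1), λ = 5 (multiplicity 1), λ = 6 (multiplicity 1), λ = 7 (multiplicity 1), λ = 8 (multiplicity 1)


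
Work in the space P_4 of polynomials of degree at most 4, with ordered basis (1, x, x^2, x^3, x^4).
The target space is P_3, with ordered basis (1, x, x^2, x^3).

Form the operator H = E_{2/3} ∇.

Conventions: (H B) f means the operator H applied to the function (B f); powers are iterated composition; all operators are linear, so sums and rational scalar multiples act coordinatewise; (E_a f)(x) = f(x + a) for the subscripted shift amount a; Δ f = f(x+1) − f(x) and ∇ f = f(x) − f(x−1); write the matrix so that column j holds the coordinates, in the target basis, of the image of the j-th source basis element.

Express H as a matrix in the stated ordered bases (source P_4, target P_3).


the matrix is [[0, 1, 1/3, 1/3, 5/27]; [0, 0, 2, 1, 4/3]; [0, 0, 0, 3, 2]; [0, 0, 0, 0, 4]] (rows listed top to bottom)

image of 1: 0
image of x: 1
image of x^2: 2x + 1/3
image of x^3: 3x^2 + x + 1/3
image of x^4: 4x^3 + 2x^2 + (4/3)x + 5/27
each image's coordinates form column j of the matrix


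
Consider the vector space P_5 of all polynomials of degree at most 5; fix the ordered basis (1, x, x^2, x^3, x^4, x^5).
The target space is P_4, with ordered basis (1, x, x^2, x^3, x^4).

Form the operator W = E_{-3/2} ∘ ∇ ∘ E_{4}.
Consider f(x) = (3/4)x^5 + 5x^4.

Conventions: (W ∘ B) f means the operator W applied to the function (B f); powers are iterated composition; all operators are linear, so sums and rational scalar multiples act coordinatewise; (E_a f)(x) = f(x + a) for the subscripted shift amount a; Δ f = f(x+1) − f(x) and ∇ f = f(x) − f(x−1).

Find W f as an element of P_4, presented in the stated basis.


E_{4} f = (3/4)x^5 + 20x^4 + 200x^3 + 960x^2 + 2240x + 2048
∇ E_{4} f = (15/4)x^4 + (145/2)x^3 + (975/2)x^2 + (5585/4)x + 5843/4
E_{-3/2} ∇ E_{4} f = (15/4)x^4 + 50x^3 + (1695/8)x^2 + (745/2)x + 15203/64

the image equals g(x) = (15/4)x^4 + 50x^3 + (1695/8)x^2 + (745/2)x + 15203/64


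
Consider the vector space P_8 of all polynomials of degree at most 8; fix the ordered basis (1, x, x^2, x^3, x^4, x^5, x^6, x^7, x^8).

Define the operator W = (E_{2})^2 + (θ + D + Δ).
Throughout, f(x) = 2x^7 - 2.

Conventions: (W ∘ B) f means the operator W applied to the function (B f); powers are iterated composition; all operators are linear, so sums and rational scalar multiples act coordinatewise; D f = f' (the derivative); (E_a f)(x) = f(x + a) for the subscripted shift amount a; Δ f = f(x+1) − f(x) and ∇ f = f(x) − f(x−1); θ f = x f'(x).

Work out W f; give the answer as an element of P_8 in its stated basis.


g(x) = 16x^7 + 84x^6 + 714x^5 + 4550x^4 + 17990x^3 + 43050x^2 + 57358x + 32768

E_{2} f = 2x^7 + 28x^6 + 168x^5 + 560x^4 + 1120x^3 + 1344x^2 + 896x + 254
E_{2} E_{2} f = 2x^7 + 56x^6 + 672x^5 + 4480x^4 + 17920x^3 + 43008x^2 + 57344x + 32766
θ f = 14x^7
D f = 14x^6
Δ f = 14x^6 + 42x^5 + 70x^4 + 70x^3 + 42x^2 + 14x + 2
(θ + D + Δ) f = 14x^7 + 28x^6 + 42x^5 + 70x^4 + 70x^3 + 42x^2 + 14x + 2
((E_{2})^2 + (θ + D + Δ)) f = 16x^7 + 84x^6 + 714x^5 + 4550x^4 + 17990x^3 + 43050x^2 + 57358x + 32768


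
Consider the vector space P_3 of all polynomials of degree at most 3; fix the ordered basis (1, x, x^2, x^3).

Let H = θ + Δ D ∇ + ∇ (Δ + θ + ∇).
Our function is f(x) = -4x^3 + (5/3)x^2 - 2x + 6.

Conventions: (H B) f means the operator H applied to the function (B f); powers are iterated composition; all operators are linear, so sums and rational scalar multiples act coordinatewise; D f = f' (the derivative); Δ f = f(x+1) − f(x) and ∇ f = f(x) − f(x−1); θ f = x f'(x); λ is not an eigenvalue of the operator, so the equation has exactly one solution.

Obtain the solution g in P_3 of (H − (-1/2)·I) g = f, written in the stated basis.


write g with unknown coordinates in the stated basis and equate coefficients in (H − (-1/2)·I) g = f
solving from the highest basis element down gives g = -(8/7)x^3 + (502/105)x^2 - (3716/315)x + 7348/315
check: H g = -(24/7)x^3 - (76/105)x^2 + (1228/315)x - 1784/315
so H g − (-1/2)·g = -4x^3 + (5/3)x^2 - 2x + 6 = f ✓

g(x) = -(8/7)x^3 + (502/105)x^2 - (3716/315)x + 7348/315


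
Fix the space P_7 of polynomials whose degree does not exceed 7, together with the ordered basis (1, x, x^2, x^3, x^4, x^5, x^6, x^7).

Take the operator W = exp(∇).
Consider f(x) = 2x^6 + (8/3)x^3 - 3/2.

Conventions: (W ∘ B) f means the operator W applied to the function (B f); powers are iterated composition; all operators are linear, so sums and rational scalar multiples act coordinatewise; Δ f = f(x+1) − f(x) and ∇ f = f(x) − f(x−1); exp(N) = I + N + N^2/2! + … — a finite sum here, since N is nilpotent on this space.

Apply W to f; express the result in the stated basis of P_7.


g(x) = 2x^6 + 12x^5 - (112/3)x^3 + 38x^2 + 24x - 133/6

order-1 term: 12x^5 - 30x^4 + 40x^3 - 22x^2 + 4x + 2/3
order-2 term: 30x^4 - 120x^3 + 210x^2 - 172x + 54
order-3 term: 40x^3 - 180x^2 + 300x - 532/3
order-4 term: 30x^2 - 120x + 130
order-5 term: 12x - 30
order-6 term: 2
the series for exp(∇) f terminates at order 6
exp(∇) f = 2x^6 + 12x^5 - (112/3)x^3 + 38x^2 + 24x - 133/6


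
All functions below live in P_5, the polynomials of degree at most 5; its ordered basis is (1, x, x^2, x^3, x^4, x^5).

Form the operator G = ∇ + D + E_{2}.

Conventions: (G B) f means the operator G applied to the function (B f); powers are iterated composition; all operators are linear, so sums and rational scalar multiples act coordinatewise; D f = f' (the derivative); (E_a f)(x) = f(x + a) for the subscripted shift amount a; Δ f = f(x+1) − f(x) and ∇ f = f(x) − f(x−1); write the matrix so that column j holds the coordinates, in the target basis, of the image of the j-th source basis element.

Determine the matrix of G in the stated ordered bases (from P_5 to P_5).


the matrix is [[1, 4, 3, 9, 15, 33]; [0, 1, 8, 9, 36, 75]; [0, 0, 1, 12, 18, 90]; [0, 0, 0, 1, 16, 30]; [0, 0, 0, 0, 1, 20]; [0, 0, 0, 0, 0, 1]] (rows listed top to bottom)

image of 1: 1
image of x: x + 4
image of x^2: x^2 + 8x + 3
image of x^3: x^3 + 12x^2 + 9x + 9
image of x^4: x^4 + 16x^3 + 18x^2 + 36x + 15
image of x^5: x^5 + 20x^4 + 30x^3 + 90x^2 + 75x + 33
each image's coordinates form column j of the matrix


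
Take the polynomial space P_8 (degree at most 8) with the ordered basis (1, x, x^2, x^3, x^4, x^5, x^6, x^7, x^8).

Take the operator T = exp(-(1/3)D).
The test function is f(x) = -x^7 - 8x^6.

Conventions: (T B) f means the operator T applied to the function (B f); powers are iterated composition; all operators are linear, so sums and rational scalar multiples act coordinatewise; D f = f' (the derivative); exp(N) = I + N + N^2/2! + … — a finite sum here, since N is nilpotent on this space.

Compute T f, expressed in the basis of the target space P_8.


order-1 term: (7/3)x^6 + 16x^5
order-2 term: -(7/3)x^5 - (40/3)x^4
order-3 term: (35/27)x^4 + (160/27)x^3
order-4 term: -(35/81)x^3 - (40/27)x^2
order-5 term: (7/81)x^2 + (16/81)x
order-6 term: -(7/729)x - 8/729
order-7 term: 1/2187
the series for exp(-(1/3)D) f terminates at order 7
exp(-(1/3)D) f = -x^7 - (17/3)x^6 + (41/3)x^5 - (325/27)x^4 + (445/81)x^3 - (113/81)x^2 + (137/729)x - 23/2187

the result is g(x) = -x^7 - (17/3)x^6 + (41/3)x^5 - (325/27)x^4 + (445/81)x^3 - (113/81)x^2 + (137/729)x - 23/2187


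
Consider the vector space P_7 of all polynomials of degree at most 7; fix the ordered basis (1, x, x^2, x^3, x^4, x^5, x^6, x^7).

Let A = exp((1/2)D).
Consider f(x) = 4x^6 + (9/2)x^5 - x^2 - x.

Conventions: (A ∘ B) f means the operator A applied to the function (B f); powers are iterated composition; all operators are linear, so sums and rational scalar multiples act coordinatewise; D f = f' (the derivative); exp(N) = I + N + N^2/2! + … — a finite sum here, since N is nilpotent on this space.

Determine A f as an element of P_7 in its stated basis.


order-1 term: 12x^5 + (45/4)x^4 - x - 1/2
order-2 term: 15x^4 + (45/4)x^3 - 1/4
order-3 term: 10x^3 + (45/8)x^2
order-4 term: (15/4)x^2 + (45/32)x
order-5 term: (3/4)x + 9/64
order-6 term: 1/16
the series for exp((1/2)D) f terminates at order 6
exp((1/2)D) f = 4x^6 + (33/2)x^5 + (105/4)x^4 + (85/4)x^3 + (67/8)x^2 + (5/32)x - 35/64

the image equals g(x) = 4x^6 + (33/2)x^5 + (105/4)x^4 + (85/4)x^3 + (67/8)x^2 + (5/32)x - 35/64


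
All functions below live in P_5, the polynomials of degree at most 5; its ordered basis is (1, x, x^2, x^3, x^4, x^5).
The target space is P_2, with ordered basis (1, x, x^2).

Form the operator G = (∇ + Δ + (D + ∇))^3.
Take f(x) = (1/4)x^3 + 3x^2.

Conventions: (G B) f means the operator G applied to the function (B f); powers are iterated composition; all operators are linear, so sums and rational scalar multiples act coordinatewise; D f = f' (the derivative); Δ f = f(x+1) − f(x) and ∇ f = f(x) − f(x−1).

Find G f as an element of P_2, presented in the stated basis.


the result is g(x) = 96

∇ f = (3/4)x^2 + (21/4)x - 11/4
Δ f = (3/4)x^2 + (27/4)x + 13/4
D f = (3/4)x^2 + 6x
∇ f = (3/4)x^2 + (21/4)x - 11/4
(D + ∇) f = (3/2)x^2 + (45/4)x - 11/4
(∇ + Δ + (D + ∇)) f = 3x^2 + (93/4)x - 9/4
∇ (∇ + Δ + (D + ∇)) f = 6x + 81/4
Δ (∇ + Δ + (D + ∇)) f = 6x + 105/4
D (∇ + Δ + (D + ∇)) f = 6x + 93/4
∇ (∇ + Δ + (D + ∇)) f = 6x + 81/4
(D + ∇) (∇ + Δ + (D + ∇)) f = 12x + 87/2
(∇ + Δ + (D + ∇)) (∇ + Δ + (D + ∇)) f = 24x + 90
∇ (∇ + Δ + (D + ∇)) (∇ + Δ + (D + ∇)) f = 24
Δ (∇ + Δ + (D + ∇)) (∇ + Δ + (D + ∇)) f = 24
D (∇ + Δ + (D + ∇)) (∇ + Δ + (D + ∇)) f = 24
∇ (∇ + Δ + (D + ∇)) (∇ + Δ + (D + ∇)) f = 24
(D + ∇) (∇ + Δ + (D + ∇)) (∇ + Δ + (D + ∇)) f = 48
(∇ + Δ + (D + ∇)) (∇ + Δ + (D + ∇)) (∇ + Δ + (D + ∇)) f = 96


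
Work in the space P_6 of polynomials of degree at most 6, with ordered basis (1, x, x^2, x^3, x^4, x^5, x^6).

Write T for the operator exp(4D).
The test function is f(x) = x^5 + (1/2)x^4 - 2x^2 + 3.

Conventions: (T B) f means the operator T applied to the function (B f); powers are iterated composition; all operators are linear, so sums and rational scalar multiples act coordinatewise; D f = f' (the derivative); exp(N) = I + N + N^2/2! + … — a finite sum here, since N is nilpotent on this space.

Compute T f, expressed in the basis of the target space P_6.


order-1 term: 20x^4 + 8x^3 - 16x
order-2 term: 160x^3 + 48x^2 - 32
order-3 term: 640x^2 + 128x
order-4 term: 1280x + 128
order-5 term: 1024
the series for exp(4D) f terminates at order 5
exp(4D) f = x^5 + (41/2)x^4 + 168x^3 + 686x^2 + 1392x + 1123

the image equals g(x) = x^5 + (41/2)x^4 + 168x^3 + 686x^2 + 1392x + 1123


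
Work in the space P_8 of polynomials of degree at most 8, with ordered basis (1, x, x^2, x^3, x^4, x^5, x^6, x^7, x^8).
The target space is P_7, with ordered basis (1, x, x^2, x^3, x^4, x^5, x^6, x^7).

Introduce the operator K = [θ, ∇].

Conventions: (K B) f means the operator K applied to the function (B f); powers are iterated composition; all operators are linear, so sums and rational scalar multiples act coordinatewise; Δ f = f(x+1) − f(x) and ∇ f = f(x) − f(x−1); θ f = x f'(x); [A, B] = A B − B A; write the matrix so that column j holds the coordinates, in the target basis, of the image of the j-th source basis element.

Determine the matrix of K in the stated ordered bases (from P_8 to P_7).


the matrix is [[0, -1, 2, -3, 4, -5, 6, -7, 8]; [0, 0, -2, 6, -12, 20, -30, 42, -56]; [0, 0, 0, -3, 12, -30, 60, -105, 168]; [0, 0, 0, 0, -4, 20, -60, 140, -280]; [0, 0, 0, 0, 0, -5, 30, -105, 280]; [0, 0, 0, 0, 0, 0, -6, 42, -168]; [0, 0, 0, 0, 0, 0, 0, -7, 56]; [0, 0, 0, 0, 0, 0, 0, 0, -8]] (rows listed top to bottom)

image of 1: 0
image of x: -1
image of x^2: -2x + 2
image of x^3: -3x^2 + 6x - 3
image of x^4: -4x^3 + 12x^2 - 12x + 4
image of x^5: -5x^4 + 20x^3 - 30x^2 + 20x - 5
image of x^6: -6x^5 + 30x^4 - 60x^3 + 60x^2 - 30x + 6
image of x^7: -7x^6 + 42x^5 - 105x^4 + 140x^3 - 105x^2 + 42x - 7
image of x^8: -8x^7 + 56x^6 - 168x^5 + 280x^4 - 280x^3 + 168x^2 - 56x + 8
each image's coordinates form column j of the matrix


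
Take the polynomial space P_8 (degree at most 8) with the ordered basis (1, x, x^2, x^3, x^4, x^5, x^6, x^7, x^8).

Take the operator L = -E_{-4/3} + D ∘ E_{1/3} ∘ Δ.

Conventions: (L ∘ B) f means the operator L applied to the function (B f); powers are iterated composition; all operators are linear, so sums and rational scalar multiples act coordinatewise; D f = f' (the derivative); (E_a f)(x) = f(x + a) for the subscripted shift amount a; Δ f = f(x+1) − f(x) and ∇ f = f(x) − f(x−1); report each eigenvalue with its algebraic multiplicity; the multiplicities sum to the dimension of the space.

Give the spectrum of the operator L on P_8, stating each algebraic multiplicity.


image of 1: -1
image of x: -x + 4/3
image of x^2: -x^2 + (8/3)x + 2/9
image of x^3: -x^3 + 4x^2 + (2/3)x + 199/27
image of x^4: -x^4 + (16/3)x^3 + (4/3)x^2 + (796/27)x + 500/81
image of x^5: -x^5 + (20/3)x^4 + (20/9)x^3 + (1990/27)x^2 + (2500/81)x + 4849/243
image of x^6: -x^6 + 8x^5 + (10/3)x^4 + (3980/27)x^3 + (2500/27)x^2 + (9698/81)x + 14318/729
image of x^7: -x^7 + (28/3)x^6 + (14/3)x^5 + (6965/27)x^4 + (17500/81)x^3 + (33943/81)x^2 + (100226/729)x + 102379/2187
image of x^8: -x^8 + (32/3)x^7 + (56/9)x^6 + (11144/27)x^5 + (35000/81)x^4 + (271544/243)x^3 + (400904/729)x^2 + (819032/2187)x + 327656/6561
the matrix is upper triangular; its diagonal is (-1, -1, -1, -1, -1, -1, -1, -1, -1)
for a triangular matrix the eigenvalues are the diagonal entries, with algebraic multiplicity their repetition count

λ = -1 (multiplicity 9)


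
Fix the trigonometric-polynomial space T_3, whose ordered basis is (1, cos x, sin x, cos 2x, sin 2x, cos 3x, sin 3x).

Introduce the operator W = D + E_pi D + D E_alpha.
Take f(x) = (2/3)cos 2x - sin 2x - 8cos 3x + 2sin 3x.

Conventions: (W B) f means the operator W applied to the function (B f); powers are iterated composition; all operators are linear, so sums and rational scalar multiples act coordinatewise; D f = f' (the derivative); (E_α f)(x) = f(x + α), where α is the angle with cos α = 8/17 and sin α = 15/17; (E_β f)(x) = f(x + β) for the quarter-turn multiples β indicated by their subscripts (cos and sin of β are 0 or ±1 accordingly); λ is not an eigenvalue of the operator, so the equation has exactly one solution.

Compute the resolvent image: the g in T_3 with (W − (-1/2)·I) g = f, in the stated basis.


the result is g(x) = (7324/33555)cos 2x + (3566/11185)sin 2x - (8816/187721)cos 3x + (500780/187721)sin 3x

write g with unknown coordinates in the stated basis and equate coefficients in (W − (-1/2)·I) g = f
solving from the highest basis element down gives g = (7324/33555)cos 2x + (3566/11185)sin 2x - (8816/187721)cos 3x + (500780/187721)sin 3x
check: W g = (6236/11185)cos 2x - (12968/11185)sin 2x - (1497360/187721)cos 3x + (125052/187721)sin 3x
so W g − (-1/2)·g = (2/3)cos 2x - sin 2x - 8cos 3x + 2sin 3x = f ✓


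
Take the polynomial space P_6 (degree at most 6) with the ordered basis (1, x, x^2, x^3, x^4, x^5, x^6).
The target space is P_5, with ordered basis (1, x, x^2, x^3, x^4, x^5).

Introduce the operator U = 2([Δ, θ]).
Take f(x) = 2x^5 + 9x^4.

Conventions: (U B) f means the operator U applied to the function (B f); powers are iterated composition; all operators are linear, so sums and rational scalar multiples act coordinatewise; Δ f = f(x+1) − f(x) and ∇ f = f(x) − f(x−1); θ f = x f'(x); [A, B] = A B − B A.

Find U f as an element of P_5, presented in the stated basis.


g(x) = 20x^4 + 152x^3 + 336x^2 + 296x + 92

θ f = 10x^5 + 36x^4
Δ θ f = 50x^4 + 244x^3 + 316x^2 + 194x + 46
Δ f = 10x^4 + 56x^3 + 74x^2 + 46x + 11
θ Δ f = 40x^4 + 168x^3 + 148x^2 + 46x
[Δ, θ] f = 10x^4 + 76x^3 + 168x^2 + 148x + 46
(2([Δ, θ])) f = 20x^4 + 152x^3 + 336x^2 + 296x + 92


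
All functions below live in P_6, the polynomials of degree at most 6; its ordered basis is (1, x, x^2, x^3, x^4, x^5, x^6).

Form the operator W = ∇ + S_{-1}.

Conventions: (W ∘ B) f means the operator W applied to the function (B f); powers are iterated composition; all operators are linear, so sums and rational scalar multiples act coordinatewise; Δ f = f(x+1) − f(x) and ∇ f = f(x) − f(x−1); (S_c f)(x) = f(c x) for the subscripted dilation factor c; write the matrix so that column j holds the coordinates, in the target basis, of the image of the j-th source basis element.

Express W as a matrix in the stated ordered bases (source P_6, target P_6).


image of 1: 1
image of x: -x + 1
image of x^2: x^2 + 2x - 1
image of x^3: -x^3 + 3x^2 - 3x + 1
image of x^4: x^4 + 4x^3 - 6x^2 + 4x - 1
image of x^5: -x^5 + 5x^4 - 10x^3 + 10x^2 - 5x + 1
image of x^6: x^6 + 6x^5 - 15x^4 + 20x^3 - 15x^2 + 6x - 1
each image's coordinates form column j of the matrix

the matrix is [[1, 1, -1, 1, -1, 1, -1]; [0, -1, 2, -3, 4, -5, 6]; [0, 0, 1, 3, -6, 10, -15]; [0, 0, 0, -1, 4, -10, 20]; [0, 0, 0, 0, 1, 5, -15]; [0, 0, 0, 0, 0, -1, 6]; [0, 0, 0, 0, 0, 0, 1]] (rows listed top to bottom)


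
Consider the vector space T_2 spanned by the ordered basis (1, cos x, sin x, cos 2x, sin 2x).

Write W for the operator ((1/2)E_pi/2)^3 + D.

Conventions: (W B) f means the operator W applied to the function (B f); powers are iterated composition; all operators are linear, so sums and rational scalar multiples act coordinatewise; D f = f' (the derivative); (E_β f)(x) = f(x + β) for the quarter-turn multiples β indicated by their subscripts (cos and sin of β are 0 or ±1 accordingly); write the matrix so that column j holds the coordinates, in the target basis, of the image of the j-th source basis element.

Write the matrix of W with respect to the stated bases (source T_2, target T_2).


the matrix is [[1/8, 0, 0, 0, 0]; [0, 0, 7/8, 0, 0]; [0, -7/8, 0, 0, 0]; [0, 0, 0, -1/8, 2]; [0, 0, 0, -2, -1/8]] (rows listed top to bottom)

image of 1: 1/8
image of cos x: -(7/8)sin x
image of sin x: (7/8)cos x
image of cos 2x: -(1/8)cos 2x - 2sin 2x
image of sin 2x: 2cos 2x - (1/8)sin 2x
each image's coordinates form column j of the matrix


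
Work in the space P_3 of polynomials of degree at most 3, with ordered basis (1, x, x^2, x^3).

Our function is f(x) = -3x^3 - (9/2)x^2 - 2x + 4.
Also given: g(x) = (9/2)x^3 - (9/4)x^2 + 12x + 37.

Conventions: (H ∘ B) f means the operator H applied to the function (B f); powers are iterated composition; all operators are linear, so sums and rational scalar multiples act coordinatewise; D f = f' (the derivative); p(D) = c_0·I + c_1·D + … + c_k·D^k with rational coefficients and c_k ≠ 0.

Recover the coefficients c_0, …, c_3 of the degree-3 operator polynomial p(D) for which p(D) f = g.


D^0 f = -3x^3 - (9/2)x^2 - 2x + 4
D^1 f = -9x^2 - 9x - 2
D^2 f = -18x - 9
D^3 f = -18
matching coefficients of g against c_0 f + c_1 Df + … from the top degree down determines the c_i
solution: c_0 = -3/2, c_1 = 1, c_2 = -1, c_3 = -2

p(D) = -(3/2)·I + D − D^2 − 2·D^3, i.e. c_0 = -3/2, c_1 = 1, c_2 = -1, c_3 = -2


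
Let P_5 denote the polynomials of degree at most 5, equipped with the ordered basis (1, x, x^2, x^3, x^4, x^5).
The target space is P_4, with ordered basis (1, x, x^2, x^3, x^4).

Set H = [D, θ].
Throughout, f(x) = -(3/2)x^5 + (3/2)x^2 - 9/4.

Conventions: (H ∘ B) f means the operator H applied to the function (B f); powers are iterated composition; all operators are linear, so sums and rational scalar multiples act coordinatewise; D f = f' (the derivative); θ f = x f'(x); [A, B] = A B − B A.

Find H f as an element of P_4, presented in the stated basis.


g(x) = -(15/2)x^4 + 3x

θ f = -(15/2)x^5 + 3x^2
D θ f = -(75/2)x^4 + 6x
D f = -(15/2)x^4 + 3x
θ D f = -30x^4 + 3x
[D, θ] f = -(15/2)x^4 + 3x


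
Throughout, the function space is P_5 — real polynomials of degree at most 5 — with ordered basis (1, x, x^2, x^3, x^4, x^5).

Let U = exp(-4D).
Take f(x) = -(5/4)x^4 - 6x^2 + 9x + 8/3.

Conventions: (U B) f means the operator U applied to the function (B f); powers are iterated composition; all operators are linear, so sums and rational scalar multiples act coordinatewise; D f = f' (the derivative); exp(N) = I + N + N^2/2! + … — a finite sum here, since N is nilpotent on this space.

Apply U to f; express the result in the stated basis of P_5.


the result is g(x) = -(5/4)x^4 + 20x^3 - 126x^2 + 377x - 1348/3

order-1 term: 20x^3 + 48x - 36
order-2 term: -120x^2 - 96
order-3 term: 320x
order-4 term: -320
the series for exp(-4D) f terminates at order 4
exp(-4D) f = -(5/4)x^4 + 20x^3 - 126x^2 + 377x - 1348/3


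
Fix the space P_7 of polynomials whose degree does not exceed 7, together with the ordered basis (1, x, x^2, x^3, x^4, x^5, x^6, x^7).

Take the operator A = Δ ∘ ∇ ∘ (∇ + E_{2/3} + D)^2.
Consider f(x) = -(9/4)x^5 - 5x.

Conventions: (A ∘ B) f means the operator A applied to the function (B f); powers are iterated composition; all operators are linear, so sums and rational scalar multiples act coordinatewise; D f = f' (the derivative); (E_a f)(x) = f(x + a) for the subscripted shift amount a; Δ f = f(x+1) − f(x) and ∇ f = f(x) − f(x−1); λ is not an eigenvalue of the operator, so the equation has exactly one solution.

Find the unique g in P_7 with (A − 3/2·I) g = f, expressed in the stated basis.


write g with unknown coordinates in the stated basis and equate coefficients in (A − 3/2·I) g = f
solving from the highest basis element down gives g = (3/2)x^5 + 20x^3 + 320x^2 + 880x + 21080/27
check: A g = 30x^3 + 480x^2 + 1315x + 10540/9
so A g − 3/2·g = -(9/4)x^5 - 5x = f ✓

g(x) = (3/2)x^5 + 20x^3 + 320x^2 + 880x + 21080/27


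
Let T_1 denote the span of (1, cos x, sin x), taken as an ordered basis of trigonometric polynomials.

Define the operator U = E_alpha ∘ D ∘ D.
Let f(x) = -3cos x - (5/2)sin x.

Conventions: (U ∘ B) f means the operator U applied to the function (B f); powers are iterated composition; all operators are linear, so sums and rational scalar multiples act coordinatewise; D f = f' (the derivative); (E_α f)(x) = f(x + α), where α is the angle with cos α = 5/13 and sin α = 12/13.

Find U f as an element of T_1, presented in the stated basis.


the image equals g(x) = (45/13)cos x - (47/26)sin x

D f = -(5/2)cos x + 3sin x
D D f = 3cos x + (5/2)sin x
E_alpha D D f = (45/13)cos x - (47/26)sin x


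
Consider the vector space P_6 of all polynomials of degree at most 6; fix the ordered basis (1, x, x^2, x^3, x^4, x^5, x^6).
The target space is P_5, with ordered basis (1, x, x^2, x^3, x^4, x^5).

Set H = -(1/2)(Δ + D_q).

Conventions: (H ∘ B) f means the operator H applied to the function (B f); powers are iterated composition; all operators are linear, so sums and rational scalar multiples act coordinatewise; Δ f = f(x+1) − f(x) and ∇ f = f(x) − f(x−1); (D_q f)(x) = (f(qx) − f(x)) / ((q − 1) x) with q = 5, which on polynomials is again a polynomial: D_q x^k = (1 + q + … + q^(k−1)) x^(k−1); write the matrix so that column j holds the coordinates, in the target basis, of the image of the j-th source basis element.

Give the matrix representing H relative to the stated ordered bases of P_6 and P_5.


the matrix is [[0, -1, -1/2, -1/2, -1/2, -1/2, -1/2]; [0, 0, -4, -3/2, -2, -5/2, -3]; [0, 0, 0, -17, -3, -5, -15/2]; [0, 0, 0, 0, -80, -5, -10]; [0, 0, 0, 0, 0, -393, -15/2]; [0, 0, 0, 0, 0, 0, -1956]] (rows listed top to bottom)

image of 1: 0
image of x: -1
image of x^2: -4x - 1/2
image of x^3: -17x^2 - (3/2)x - 1/2
image of x^4: -80x^3 - 3x^2 - 2x - 1/2
image of x^5: -393x^4 - 5x^3 - 5x^2 - (5/2)x - 1/2
image of x^6: -1956x^5 - (15/2)x^4 - 10x^3 - (15/2)x^2 - 3x - 1/2
each image's coordinates form column j of the matrix


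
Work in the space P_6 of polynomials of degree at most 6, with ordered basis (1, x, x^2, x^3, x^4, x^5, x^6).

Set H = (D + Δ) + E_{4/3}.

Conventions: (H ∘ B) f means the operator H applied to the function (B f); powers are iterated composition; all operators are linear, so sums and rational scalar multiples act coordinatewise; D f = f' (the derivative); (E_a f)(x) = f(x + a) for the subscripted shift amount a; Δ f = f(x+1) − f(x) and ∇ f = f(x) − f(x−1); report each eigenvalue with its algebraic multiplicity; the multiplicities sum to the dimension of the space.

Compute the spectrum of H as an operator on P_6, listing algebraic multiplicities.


image of 1: 1
image of x: x + 10/3
image of x^2: x^2 + (20/3)x + 25/9
image of x^3: x^3 + 10x^2 + (25/3)x + 91/27
image of x^4: x^4 + (40/3)x^3 + (50/3)x^2 + (364/27)x + 337/81
image of x^5: x^5 + (50/3)x^4 + (250/9)x^3 + (910/27)x^2 + (1685/81)x + 1267/243
image of x^6: x^6 + 20x^5 + (125/3)x^4 + (1820/27)x^3 + (1685/27)x^2 + (2534/81)x + 4825/729
the matrix is upper triangular; its diagonal is (1, 1, 1, 1, 1, 1, 1)
for a triangular matrix the eigenvalues are the diagonal entries, with algebraic multiplicity their repetition count

λ = 1 (multiplicity 7)
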